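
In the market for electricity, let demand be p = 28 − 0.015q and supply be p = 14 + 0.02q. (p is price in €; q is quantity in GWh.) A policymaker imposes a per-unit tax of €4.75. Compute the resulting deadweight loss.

€322.32

Competitive equilibrium: 28 − 0.015q = 14 + 0.02q → q* = 400, p* = 22.
With the tax, the buyer price exceeds the seller price by 4.75: (28 − 0.015q) − (14 + 0.02q) = 4.75 → q' = 264.2857.
Δq = 400 − 264.2857 = 135.7143; the wedge equals the tax, 4.75.
DWL = ½ × 135.7143 × 4.75 = €322.32.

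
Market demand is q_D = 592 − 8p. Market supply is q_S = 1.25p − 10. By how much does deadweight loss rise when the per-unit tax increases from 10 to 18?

In inverse form: demand p = 74 − 0.125q, supply p = 8 + 0.8q.
Competitive equilibrium: 74 − 0.125q = 8 + 0.8q → q* = 71.3514, p* = 65.0811.
For a per-unit tax t: Δq = t/0.925, so DWL = ½·t·(t/0.925) = t²/1.85.
At t = 10: DWL = 54.054. At t = 18: DWL = 175.135.
Increase = 175.135 − 54.054 = 121.08.

121.08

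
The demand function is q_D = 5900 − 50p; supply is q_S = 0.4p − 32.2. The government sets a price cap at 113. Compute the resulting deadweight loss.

4.46

In inverse form: demand p = 118 − 0.02q, supply p = 80.5 + 2.5q.
Competitive equilibrium: 118 − 0.02q = 80.5 + 2.5q → q* = 14.881, p* = 117.7024.
At the ceiling p = 113, quantity supplied = (113 − 80.5)/2.5 = 13.
Willingness to pay at q' = 13: 118 − 0.02·13 = 117.74.
Δq = 14.881 − 13 = 1.881; wedge = 117.74 − 113 = 4.74.
The triangle = ½ × 1.881 × 4.74 = 4.46.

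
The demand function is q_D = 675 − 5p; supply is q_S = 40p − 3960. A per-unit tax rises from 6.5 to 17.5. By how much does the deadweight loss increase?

In inverse form: demand p = 135 − 0.2q, supply p = 99 + 0.025q.
Competitive equilibrium: 135 − 0.2q = 99 + 0.025q → q* = 160, p* = 103.
For a per-unit tax t: Δq = t/0.225, so DWL = ½·t·(t/0.225) = t²/0.45.
At t = 6.5: DWL = 93.889. At t = 17.5: DWL = 680.556.
Increase = 680.556 − 93.889 = 586.67.

586.67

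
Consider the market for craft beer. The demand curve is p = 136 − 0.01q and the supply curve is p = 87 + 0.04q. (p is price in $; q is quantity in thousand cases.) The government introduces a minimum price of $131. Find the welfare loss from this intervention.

$5760 thousand

Competitive equilibrium: 136 − 0.01q = 87 + 0.04q → q* = 980, p* = 126.2.
At the floor p = 131, quantity demanded = (136 − 131)/0.01 = 500.
Sellers' marginal cost at q' = 500: 87 + 0.04·500 = 107.
Δq = 980 − 500 = 480; wedge = 131 − 107 = 24.
The triangle = ½ × 480 × 24 = $5760 thousand.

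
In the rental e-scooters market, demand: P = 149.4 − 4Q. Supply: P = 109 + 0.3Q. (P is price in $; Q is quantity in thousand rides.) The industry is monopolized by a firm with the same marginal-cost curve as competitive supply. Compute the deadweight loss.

Competitive equilibrium: 149.4 − 4Q = 109 + 0.3Q → Q* = 9.3953, P* = 111.8186.
Marginal revenue: MR = 149.4 − 8Q. Set MR = MC: 149.4 − 8Q = 109 + 0.3Q → Q_m = 4.8675.
Price P_m = 149.4 − 4·4.8675 = 129.93; MC(Q_m) = 109 + 0.3·4.8675 = 110.4603.
Competitive Q* = 9.3953, so ΔQ = 4.5278; wedge = 129.93 − 110.4603 = 19.4697.
The triangle = ½ × 4.5278 × 19.4697 = $44.08 thousand.

$44.08 thousand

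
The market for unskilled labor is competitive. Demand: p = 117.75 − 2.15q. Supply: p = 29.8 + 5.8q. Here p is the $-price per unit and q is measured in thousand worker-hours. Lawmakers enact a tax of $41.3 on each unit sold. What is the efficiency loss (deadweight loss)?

$107.28 thousand

Competitive equilibrium: 117.75 − 2.15q = 29.8 + 5.8q → q* = 11.0629, p* = 93.9648.
With the tax, the buyer price exceeds the seller price by 41.3: (117.75 − 2.15q) − (29.8 + 5.8q) = 41.3 → q' = 5.8679.
Δq = 11.0629 − 5.8679 = 5.195; the wedge equals the tax, 41.3.
Deadweight loss = ½ × 5.195 × 41.3 = $107.28 thousand.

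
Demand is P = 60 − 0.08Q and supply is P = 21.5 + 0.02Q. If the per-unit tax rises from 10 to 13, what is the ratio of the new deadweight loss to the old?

1.69

Competitive equilibrium: 60 − 0.08Q = 21.5 + 0.02Q → Q* = 385, P* = 29.2.
For a per-unit tax t: ΔQ = t/0.1, so DWL = ½·t·(t/0.1) = t²/0.2.
At t = 10: DWL = 500. At t = 13: DWL = 845.
Ratio = (13/10)² = 1.69.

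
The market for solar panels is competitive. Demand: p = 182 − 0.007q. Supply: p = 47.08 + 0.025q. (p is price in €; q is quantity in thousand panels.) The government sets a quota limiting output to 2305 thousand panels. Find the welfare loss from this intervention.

€58446.025 thousand

Competitive equilibrium: 182 − 0.007q = 47.08 + 0.025q → q* = 4216.25, p* = 152.4863.
At q = 2305: demand price = 182 − 0.007·2305 = 165.865; supply price = 47.08 + 0.025·2305 = 104.705.
Δq = 4216.25 − 2305 = 1911.25; wedge = 165.865 − 104.705 = 61.16.
Welfare loss = ½ × 1911.25 × 61.16 = €58446.025 thousand.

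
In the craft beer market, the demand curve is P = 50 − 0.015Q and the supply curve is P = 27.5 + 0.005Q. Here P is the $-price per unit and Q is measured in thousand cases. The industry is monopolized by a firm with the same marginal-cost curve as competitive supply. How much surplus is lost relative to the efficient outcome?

$2324.62 thousand

Competitive equilibrium: 50 − 0.015Q = 27.5 + 0.005Q → Q* = 1125, P* = 33.125.
Marginal revenue: MR = 50 − 0.03Q. Set MR = MC: 50 − 0.03Q = 27.5 + 0.005Q → Q_m = 642.85714.
Price P_m = 50 − 0.015·642.85714 = 40.35714; MC(Q_m) = 27.5 + 0.005·642.85714 = 30.71429.
Competitive Q* = 1125, so ΔQ = 482.14286; wedge = 40.35714 − 30.71429 = 9.64285.
Welfare loss = ½ × 482.14286 × 9.64285 = $2324.62 thousand.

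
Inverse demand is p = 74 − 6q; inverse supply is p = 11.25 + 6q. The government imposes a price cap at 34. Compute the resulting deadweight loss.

12.40

Competitive equilibrium: 74 − 6q = 11.25 + 6q → q* = 5.2292, p* = 42.625.
At the ceiling p = 34, quantity supplied = (34 − 11.25)/6 = 3.7917.
Willingness to pay at q' = 3.7917: 74 − 6·3.7917 = 51.2498.
Δq = 5.2292 − 3.7917 = 1.4375; wedge = 51.2498 − 34 = 17.2498.
The triangle = ½ × 1.4375 × 17.2498 = 12.40.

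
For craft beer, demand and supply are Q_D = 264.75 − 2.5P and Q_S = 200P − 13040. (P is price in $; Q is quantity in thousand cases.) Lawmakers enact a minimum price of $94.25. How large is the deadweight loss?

$1031.44 thousand

In inverse form: demand P = 105.9 − 0.4Q, supply P = 65.2 + 0.005Q.
Competitive equilibrium: 105.9 − 0.4Q = 65.2 + 0.005Q → Q* = 100.4938, P* = 65.7025.
At the floor P = 94.25, quantity demanded = (105.9 − 94.25)/0.4 = 29.125.
Sellers' marginal cost at Q' = 29.125: 65.2 + 0.005·29.125 = 65.3456.
ΔQ = 100.4938 − 29.125 = 71.3688; wedge = 94.25 − 65.3456 = 28.9044.
The triangle = ½ × 71.3688 × 28.9044 = $1031.44 thousand.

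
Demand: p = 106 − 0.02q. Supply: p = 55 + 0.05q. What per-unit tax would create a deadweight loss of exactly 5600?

Competitive equilibrium: 106 − 0.02q = 55 + 0.05q → q* = 728.5714, p* = 91.4286.
A tax t gives Δq = t/0.07 and wedge t, so DWL = t²/0.14.
t²/0.14 = 5600 → t² = 784 → t = 28.

28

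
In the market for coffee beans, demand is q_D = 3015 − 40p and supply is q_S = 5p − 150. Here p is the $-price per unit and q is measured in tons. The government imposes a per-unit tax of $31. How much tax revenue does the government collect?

$1980.56

In inverse form: demand p = 75.375 − 0.025q, supply p = 30 + 0.2q.
Competitive equilibrium: 75.375 − 0.025q = 30 + 0.2q → q* = 201.6667, p* = 70.3333.
With the tax, the buyer price exceeds the seller price by 31: (75.375 − 0.025q) − (30 + 0.2q) = 31 → q' = 63.8889.
Tax revenue = 31 × 63.8889 = $1980.56.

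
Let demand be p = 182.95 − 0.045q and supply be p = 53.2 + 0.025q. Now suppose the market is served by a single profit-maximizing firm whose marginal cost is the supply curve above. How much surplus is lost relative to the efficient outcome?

Competitive equilibrium: 182.95 − 0.045q = 53.2 + 0.025q → q* = 1853.57143, p* = 99.53929.
Marginal revenue: MR = 182.95 − 0.09q. Set MR = MC: 182.95 − 0.09q = 53.2 + 0.025q → q_m = 1128.26087.
Price p_m = 182.95 − 0.045·1128.26087 = 132.17826; MC(q_m) = 53.2 + 0.025·1128.26087 = 81.40652.
Competitive q* = 1853.57143, so Δq = 725.31056; wedge = 132.17826 − 81.40652 = 50.77174.
Welfare loss = ½ × 725.31056 × 50.77174 = 18412.64.

18412.64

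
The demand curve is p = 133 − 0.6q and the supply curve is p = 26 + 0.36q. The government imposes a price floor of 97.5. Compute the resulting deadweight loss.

1312.52

Competitive equilibrium: 133 − 0.6q = 26 + 0.36q → q* = 111.4583, p* = 66.125.
At the floor p = 97.5, quantity demanded = (133 − 97.5)/0.6 = 59.1667.
Sellers' marginal cost at q' = 59.1667: 26 + 0.36·59.1667 = 47.3.
Δq = 111.4583 − 59.1667 = 52.2916; wedge = 97.5 − 47.3 = 50.2.
DWL = ½ × 52.2916 × 50.2 = 1312.52.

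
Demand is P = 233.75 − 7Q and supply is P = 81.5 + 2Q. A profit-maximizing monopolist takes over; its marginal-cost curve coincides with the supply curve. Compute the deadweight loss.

246.49

Competitive equilibrium: 233.75 − 7Q = 81.5 + 2Q → Q* = 16.9167, P* = 115.3333.
Marginal revenue: MR = 233.75 − 14Q. Set MR = MC: 233.75 − 14Q = 81.5 + 2Q → Q_m = 9.5156.
Price P_m = 233.75 − 7·9.5156 = 167.1408; MC(Q_m) = 81.5 + 2·9.5156 = 100.5312.
Competitive Q* = 16.9167, so ΔQ = 7.4011; wedge = 167.1408 − 100.5312 = 66.6096.
DWL = ½ × 7.4011 × 66.6096 = 246.49.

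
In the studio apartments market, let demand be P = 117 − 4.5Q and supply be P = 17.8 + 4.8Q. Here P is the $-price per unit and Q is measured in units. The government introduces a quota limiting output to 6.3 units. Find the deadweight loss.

$88.67

Competitive equilibrium: 117 − 4.5Q = 17.8 + 4.8Q → Q* = 10.6667, P* = 69.
At Q = 6.3: demand price = 117 − 4.5·6.3 = 88.65; supply price = 17.8 + 4.8·6.3 = 48.04.
ΔQ = 10.6667 − 6.3 = 4.3667; wedge = 88.65 − 48.04 = 40.61.
The triangle = ½ × 4.3667 × 40.61 = $88.67.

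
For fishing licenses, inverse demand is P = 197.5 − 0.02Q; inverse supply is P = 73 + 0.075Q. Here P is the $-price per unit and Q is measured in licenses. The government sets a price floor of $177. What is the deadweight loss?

$3872.45

Competitive equilibrium: 197.5 − 0.02Q = 73 + 0.075Q → Q* = 1310.5263, P* = 171.2895.
At the floor P = 177, quantity demanded = (197.5 − 177)/0.02 = 1025.
Sellers' marginal cost at Q' = 1025: 73 + 0.075·1025 = 149.875.
ΔQ = 1310.5263 − 1025 = 285.5263; wedge = 177 − 149.875 = 27.125.
Deadweight loss = ½ × 285.5263 × 27.125 = $3872.45.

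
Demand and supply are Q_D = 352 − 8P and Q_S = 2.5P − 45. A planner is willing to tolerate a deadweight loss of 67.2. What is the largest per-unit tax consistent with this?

8.4

In inverse form: demand P = 44 − 0.125Q, supply P = 18 + 0.4Q.
Competitive equilibrium: 44 − 0.125Q = 18 + 0.4Q → Q* = 49.5238, P* = 37.8095.
A tax t gives ΔQ = t/0.525 and wedge t, so DWL = t²/1.05.
t²/1.05 = 67.2 → t² = 70.56 → t = 8.4.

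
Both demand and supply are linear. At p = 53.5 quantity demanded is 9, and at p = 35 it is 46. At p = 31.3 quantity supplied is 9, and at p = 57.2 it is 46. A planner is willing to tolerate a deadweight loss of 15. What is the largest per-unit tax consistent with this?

Demand slope = (35 − 53.5)/(46 − 9) = −0.5, so p = 58 − 0.5q.
Supply slope = (57.2 − 31.3)/(46 − 9) = 0.7, so p = 25 + 0.7q.
Competitive equilibrium: 58 − 0.5q = 25 + 0.7q → q* = 27.5, p* = 44.25.
A tax t gives Δq = t/1.2 and wedge t, so DWL = t²/2.4.
t²/2.4 = 15 → t² = 36 → t = 6.

6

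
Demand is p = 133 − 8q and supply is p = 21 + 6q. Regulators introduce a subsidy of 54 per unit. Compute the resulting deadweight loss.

104.14

Competitive equilibrium: 133 − 8q = 21 + 6q → q* = 8, p* = 69.
The subsidy lowers effective supply by 54: p = 6q − 33.
New quantity: 133 − 8q = 6q − 33 → q' = 11.8571.
Overproduction Δq = 11.8571 − 8 = 3.8571; wedge = subsidy = 54.
Deadweight loss = ½ × 3.8571 × 54 = 104.14.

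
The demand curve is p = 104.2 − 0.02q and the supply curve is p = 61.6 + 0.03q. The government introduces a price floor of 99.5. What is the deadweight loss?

9517.225

Competitive equilibrium: 104.2 − 0.02q = 61.6 + 0.03q → q* = 852, p* = 87.16.
At the floor p = 99.5, quantity demanded = (104.2 − 99.5)/0.02 = 235.
Sellers' marginal cost at q' = 235: 61.6 + 0.03·235 = 68.65.
Δq = 852 − 235 = 617; wedge = 99.5 − 68.65 = 30.85.
Deadweight loss = ½ × 617 × 30.85 = 9517.225.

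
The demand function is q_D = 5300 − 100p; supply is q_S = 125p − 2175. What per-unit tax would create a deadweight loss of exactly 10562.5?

19.5

In inverse form: demand p = 53 − 0.01q, supply p = 17.4 + 0.008q.
Competitive equilibrium: 53 − 0.01q = 17.4 + 0.008q → q* = 1977.7778, p* = 33.2222.
A tax t gives Δq = t/0.018 and wedge t, so DWL = t²/0.036.
t²/0.036 = 10562.5 → t² = 380.25 → t = 19.5.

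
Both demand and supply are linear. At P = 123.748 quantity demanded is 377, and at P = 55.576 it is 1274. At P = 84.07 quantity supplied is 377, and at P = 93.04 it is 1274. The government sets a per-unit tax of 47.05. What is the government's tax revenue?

Demand slope = (55.576 − 123.748)/(1274 − 377) = −0.076, so P = 152.4 − 0.076Q.
Supply slope = (93.04 − 84.07)/(1274 − 377) = 0.01, so P = 80.3 + 0.01Q.
Competitive equilibrium: 152.4 − 0.076Q = 80.3 + 0.01Q → Q* = 838.3721, P* = 88.6837.
With the tax, the buyer price exceeds the seller price by 47.05: (152.4 − 0.076Q) − (80.3 + 0.01Q) = 47.05 → Q' = 291.2791.
Tax revenue = 47.05 × 291.2791 = 13704.68.

13704.68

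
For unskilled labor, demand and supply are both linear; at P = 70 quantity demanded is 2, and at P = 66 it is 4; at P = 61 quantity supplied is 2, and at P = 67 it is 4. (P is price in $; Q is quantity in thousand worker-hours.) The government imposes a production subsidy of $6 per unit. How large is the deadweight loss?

Demand slope = (66 − 70)/(4 − 2) = −2, so P = 74 − 2Q.
Supply slope = (67 − 61)/(4 − 2) = 3, so P = 55 + 3Q.
Competitive equilibrium: 74 − 2Q = 55 + 3Q → Q* = 3.8, P* = 66.4.
The subsidy lowers effective supply by 6: P = 49 + 3Q.
New quantity: 74 − 2Q = 49 + 3Q → Q' = 5.
Overproduction ΔQ = 5 − 3.8 = 1.2; wedge = subsidy = 6.
The triangle = ½ × 1.2 × 6 = $3.60 thousand.

$3.60 thousand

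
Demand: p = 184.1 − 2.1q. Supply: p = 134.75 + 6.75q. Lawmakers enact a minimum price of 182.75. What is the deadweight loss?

107.70

Competitive equilibrium: 184.1 − 2.1q = 134.75 + 6.75q → q* = 5.5763, p* = 172.3898.
At the floor p = 182.75, quantity demanded = (184.1 − 182.75)/2.1 = 0.6429.
Sellers' marginal cost at q' = 0.6429: 134.75 + 6.75·0.6429 = 139.0896.
Δq = 5.5763 − 0.6429 = 4.9334; wedge = 182.75 − 139.0896 = 43.6604.
Deadweight loss = ½ × 4.9334 × 43.6604 = 107.70.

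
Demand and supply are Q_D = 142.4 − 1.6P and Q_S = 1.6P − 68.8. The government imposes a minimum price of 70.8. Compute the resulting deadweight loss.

36.864

In inverse form: demand P = 89 − 0.625Q, supply P = 43 + 0.625Q.
Competitive equilibrium: 89 − 0.625Q = 43 + 0.625Q → Q* = 36.8, P* = 66.
At the floor P = 70.8, quantity demanded = (89 − 70.8)/0.625 = 29.12.
Sellers' marginal cost at Q' = 29.12: 43 + 0.625·29.12 = 61.2.
ΔQ = 36.8 − 29.12 = 7.68; wedge = 70.8 − 61.2 = 9.6.
The triangle = ½ × 7.68 × 9.6 = 36.864.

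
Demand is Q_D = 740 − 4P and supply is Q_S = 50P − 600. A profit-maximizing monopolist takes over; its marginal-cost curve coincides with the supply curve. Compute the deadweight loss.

In inverse form: demand P = 185 − 0.25Q, supply P = 12 + 0.02Q.
Competitive equilibrium: 185 − 0.25Q = 12 + 0.02Q → Q* = 640.7407, P* = 24.8148.
Marginal revenue: MR = 185 − 0.5Q. Set MR = MC: 185 − 0.5Q = 12 + 0.02Q → Q_m = 332.6923.
Price P_m = 185 − 0.25·332.6923 = 101.8269; MC(Q_m) = 12 + 0.02·332.6923 = 18.6538.
Competitive Q* = 640.7407, so ΔQ = 308.0484; wedge = 101.8269 − 18.6538 = 83.1731.
Welfare loss = ½ × 308.0484 × 83.1731 = 12810.67.

12810.67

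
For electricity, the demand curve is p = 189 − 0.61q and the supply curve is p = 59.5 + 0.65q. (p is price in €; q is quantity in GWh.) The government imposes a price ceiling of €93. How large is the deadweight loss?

Competitive equilibrium: 189 − 0.61q = 59.5 + 0.65q → q* = 102.7778, p* = 126.3056.
At the ceiling p = 93, quantity supplied = (93 − 59.5)/0.65 = 51.5385.
Willingness to pay at q' = 51.5385: 189 − 0.61·51.5385 = 157.5615.
Δq = 102.7778 − 51.5385 = 51.2393; wedge = 157.5615 − 93 = 64.5615.
DWL = ½ × 51.2393 × 64.5615 = €1654.04.

€1654.04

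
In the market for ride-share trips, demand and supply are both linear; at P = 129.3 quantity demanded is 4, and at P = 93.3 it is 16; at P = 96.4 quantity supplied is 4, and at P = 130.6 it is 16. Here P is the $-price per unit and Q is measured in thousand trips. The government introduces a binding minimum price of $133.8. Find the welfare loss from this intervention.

Demand slope = (93.3 − 129.3)/(16 − 4) = −3, so P = 141.3 − 3Q.
Supply slope = (130.6 − 96.4)/(16 − 4) = 2.85, so P = 85 + 2.85Q.
Competitive equilibrium: 141.3 − 3Q = 85 + 2.85Q → Q* = 9.6239, P* = 112.4282.
At the floor P = 133.8, quantity demanded = (141.3 − 133.8)/3 = 2.5.
Sellers' marginal cost at Q' = 2.5: 85 + 2.85·2.5 = 92.125.
ΔQ = 9.6239 − 2.5 = 7.1239; wedge = 133.8 − 92.125 = 41.675.
Deadweight loss = ½ × 7.1239 × 41.675 = $148.44 thousand.

$148.44 thousand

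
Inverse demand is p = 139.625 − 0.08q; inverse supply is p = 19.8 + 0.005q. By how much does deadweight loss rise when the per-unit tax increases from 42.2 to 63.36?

13139.12

Competitive equilibrium: 139.625 − 0.08q = 19.8 + 0.005q → q* = 1409.7059, p* = 26.8485.
For a per-unit tax t: Δq = t/0.085, so DWL = ½·t·(t/0.085) = t²/0.17.
At t = 42.2: DWL = 10475.529. At t = 63.36: DWL = 23614.645.
Increase = 23614.645 − 10475.529 = 13139.12.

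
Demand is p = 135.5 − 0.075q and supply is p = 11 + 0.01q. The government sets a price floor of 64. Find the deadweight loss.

Competitive equilibrium: 135.5 − 0.075q = 11 + 0.01q → q* = 1464.70588, p* = 25.64706.
At the floor p = 64, quantity demanded = (135.5 − 64)/0.075 = 953.33333.
Sellers' marginal cost at q' = 953.33333: 11 + 0.01·953.33333 = 20.53333.
Δq = 1464.70588 − 953.33333 = 511.37255; wedge = 64 − 20.53333 = 43.46667.
DWL = ½ × 511.37255 × 43.46667 = 11113.83.

11113.83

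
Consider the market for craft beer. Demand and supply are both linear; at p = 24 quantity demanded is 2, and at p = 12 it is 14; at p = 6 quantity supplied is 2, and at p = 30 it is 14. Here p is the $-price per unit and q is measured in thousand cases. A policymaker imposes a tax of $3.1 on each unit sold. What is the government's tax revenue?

$21.60 thousand

Demand slope = (12 − 24)/(14 − 2) = −1, so p = 26 − q.
Supply slope = (30 − 6)/(14 − 2) = 2, so p = 2 + 2q.
Competitive equilibrium: 26 − q = 2 + 2q → q* = 8, p* = 18.
With the tax, the buyer price exceeds the seller price by 3.1: (26 − q) − (2 + 2q) = 3.1 → q' = 6.9667.
Tax revenue = 3.1 × 6.9667 = $21.60 thousand.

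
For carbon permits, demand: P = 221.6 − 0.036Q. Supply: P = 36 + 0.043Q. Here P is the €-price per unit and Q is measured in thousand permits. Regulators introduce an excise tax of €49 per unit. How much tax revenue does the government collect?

€84726.58 thousand

Competitive equilibrium: 221.6 − 0.036Q = 36 + 0.043Q → Q* = 2349.3671, P* = 137.0228.
With the tax, the buyer price exceeds the seller price by 49: (221.6 − 0.036Q) − (36 + 0.043Q) = 49 → Q' = 1729.1139.
Tax revenue = 49 × 1729.1139 = €84726.58 thousand.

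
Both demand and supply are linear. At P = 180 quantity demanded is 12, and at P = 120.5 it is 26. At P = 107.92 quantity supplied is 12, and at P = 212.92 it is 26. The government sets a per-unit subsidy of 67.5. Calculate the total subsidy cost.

1611.84

Demand slope = (120.5 − 180)/(26 − 12) = −4.25, so P = 231 − 4.25Q.
Supply slope = (212.92 − 107.92)/(26 − 12) = 7.5, so P = 17.92 + 7.5Q.
Competitive equilibrium: 231 − 4.25Q = 17.92 + 7.5Q → Q* = 18.1345, P* = 153.9285.
The subsidy lowers effective supply by 67.5: P = 7.5Q − 49.58.
New quantity: 231 − 4.25Q = 7.5Q − 49.58 → Q' = 23.8791.
Total subsidy cost = 67.5 × 23.8791 = 1611.84.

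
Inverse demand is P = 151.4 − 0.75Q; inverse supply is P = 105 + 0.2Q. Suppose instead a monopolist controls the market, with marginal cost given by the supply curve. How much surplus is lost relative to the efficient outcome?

220.55

Competitive equilibrium: 151.4 − 0.75Q = 105 + 0.2Q → Q* = 48.8421, P* = 114.7684.
Marginal revenue: MR = 151.4 − 1.5Q. Set MR = MC: 151.4 − 1.5Q = 105 + 0.2Q → Q_m = 27.2941.
Price P_m = 151.4 − 0.75·27.2941 = 130.9294; MC(Q_m) = 105 + 0.2·27.2941 = 110.4588.
Competitive Q* = 48.8421, so ΔQ = 21.548; wedge = 130.9294 − 110.4588 = 20.4706.
Deadweight loss = ½ × 21.548 × 20.4706 = 220.55.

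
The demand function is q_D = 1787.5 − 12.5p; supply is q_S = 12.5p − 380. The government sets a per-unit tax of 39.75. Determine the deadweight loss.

4937.70

In inverse form: demand p = 143 − 0.08q, supply p = 30.4 + 0.08q.
Competitive equilibrium: 143 − 0.08q = 30.4 + 0.08q → q* = 703.75, p* = 86.7.
With the tax, the buyer price exceeds the seller price by 39.75: (143 − 0.08q) − (30.4 + 0.08q) = 39.75 → q' = 455.3125.
Δq = 703.75 − 455.3125 = 248.4375; the wedge equals the tax, 39.75.
The triangle = ½ × 248.4375 × 39.75 = 4937.70.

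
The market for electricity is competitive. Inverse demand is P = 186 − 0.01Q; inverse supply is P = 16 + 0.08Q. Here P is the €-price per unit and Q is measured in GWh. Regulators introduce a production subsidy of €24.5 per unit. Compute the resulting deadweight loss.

Competitive equilibrium: 186 − 0.01Q = 16 + 0.08Q → Q* = 1888.8889, P* = 167.1111.
The subsidy lowers effective supply by 24.5: P = 0.08Q − 8.5.
New quantity: 186 − 0.01Q = 0.08Q − 8.5 → Q' = 2161.1111.
Overproduction ΔQ = 2161.1111 − 1888.8889 = 272.2222; wedge = subsidy = 24.5.
Welfare loss = ½ × 272.2222 × 24.5 = €3334.72.

€3334.72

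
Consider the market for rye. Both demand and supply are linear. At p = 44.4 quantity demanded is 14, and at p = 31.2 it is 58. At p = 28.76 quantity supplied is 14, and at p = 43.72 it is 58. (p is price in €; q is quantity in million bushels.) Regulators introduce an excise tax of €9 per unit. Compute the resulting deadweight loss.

Demand slope = (31.2 − 44.4)/(58 − 14) = −0.3, so p = 48.6 − 0.3q.
Supply slope = (43.72 − 28.76)/(58 − 14) = 0.34, so p = 24 + 0.34q.
Competitive equilibrium: 48.6 − 0.3q = 24 + 0.34q → q* = 38.4375, p* = 37.0688.
With the tax, the buyer price exceeds the seller price by 9: (48.6 − 0.3q) − (24 + 0.34q) = 9 → q' = 24.375.
Δq = 38.4375 − 24.375 = 14.0625; the wedge equals the tax, 9.
Welfare loss = ½ × 14.0625 × 9 = €63.28 million.

€63.28 million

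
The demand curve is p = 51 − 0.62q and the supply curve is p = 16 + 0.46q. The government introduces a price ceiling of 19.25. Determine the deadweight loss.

346.80

Competitive equilibrium: 51 − 0.62q = 16 + 0.46q → q* = 32.4074, p* = 30.9074.
At the ceiling p = 19.25, quantity supplied = (19.25 − 16)/0.46 = 7.0652.
Willingness to pay at q' = 7.0652: 51 − 0.62·7.0652 = 46.6196.
Δq = 32.4074 − 7.0652 = 25.3422; wedge = 46.6196 − 19.25 = 27.3696.
The triangle = ½ × 25.3422 × 27.3696 = 346.80.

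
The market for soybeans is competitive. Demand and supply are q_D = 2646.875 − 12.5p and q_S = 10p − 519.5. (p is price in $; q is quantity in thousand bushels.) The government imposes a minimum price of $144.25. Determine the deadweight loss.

In inverse form: demand p = 211.75 − 0.08q, supply p = 51.95 + 0.1q.
Competitive equilibrium: 211.75 − 0.08q = 51.95 + 0.1q → q* = 887.7778, p* = 140.7278.
At the floor p = 144.25, quantity demanded = (211.75 − 144.25)/0.08 = 843.75.
Sellers' marginal cost at q' = 843.75: 51.95 + 0.1·843.75 = 136.325.
Δq = 887.7778 − 843.75 = 44.0278; wedge = 144.25 − 136.325 = 7.925.
The triangle = ½ × 44.0278 × 7.925 = $174.46 thousand.

$174.46 thousand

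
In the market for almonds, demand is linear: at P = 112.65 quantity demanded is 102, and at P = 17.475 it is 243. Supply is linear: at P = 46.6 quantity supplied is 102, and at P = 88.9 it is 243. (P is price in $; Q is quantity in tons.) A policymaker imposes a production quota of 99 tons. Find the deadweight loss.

$2439.77

Demand slope = (17.475 − 112.65)/(243 − 102) = −0.675, so P = 181.5 − 0.675Q.
Supply slope = (88.9 − 46.6)/(243 − 102) = 0.3, so P = 16 + 0.3Q.
Competitive equilibrium: 181.5 − 0.675Q = 16 + 0.3Q → Q* = 169.7436, P* = 66.9231.
At Q = 99: demand price = 181.5 − 0.675·99 = 114.675; supply price = 16 + 0.3·99 = 45.7.
ΔQ = 169.7436 − 99 = 70.7436; wedge = 114.675 − 45.7 = 68.975.
Deadweight loss = ½ × 70.7436 × 68.975 = $2439.77.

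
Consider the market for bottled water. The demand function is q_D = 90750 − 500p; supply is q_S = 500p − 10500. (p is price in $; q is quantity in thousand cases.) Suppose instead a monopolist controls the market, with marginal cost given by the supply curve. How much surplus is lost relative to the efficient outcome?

$357781.25 thousand

In inverse form: demand p = 181.5 − 0.002q, supply p = 21 + 0.002q.
Competitive equilibrium: 181.5 − 0.002q = 21 + 0.002q → q* = 40125, p* = 101.25.
Marginal revenue: MR = 181.5 − 0.004q. Set MR = MC: 181.5 − 0.004q = 21 + 0.002q → q_m = 26750.
Price p_m = 181.5 − 0.002·26750 = 128; MC(q_m) = 21 + 0.002·26750 = 74.5.
Competitive q* = 40125, so Δq = 13375; wedge = 128 − 74.5 = 53.5.
Welfare loss = ½ × 13375 × 53.5 = $357781.25 thousand.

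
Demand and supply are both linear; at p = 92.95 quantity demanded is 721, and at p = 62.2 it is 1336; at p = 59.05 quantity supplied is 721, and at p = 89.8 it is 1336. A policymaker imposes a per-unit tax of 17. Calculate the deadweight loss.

1445

Demand slope = (62.2 − 92.95)/(1336 − 721) = −0.05, so p = 129 − 0.05q.
Supply slope = (89.8 − 59.05)/(1336 − 721) = 0.05, so p = 23 + 0.05q.
Competitive equilibrium: 129 − 0.05q = 23 + 0.05q → q* = 1060, p* = 76.
With the tax, the buyer price exceeds the seller price by 17: (129 − 0.05q) − (23 + 0.05q) = 17 → q' = 890.
Δq = 1060 − 890 = 170; the wedge equals the tax, 17.
The triangle = ½ × 170 × 17 = 1445.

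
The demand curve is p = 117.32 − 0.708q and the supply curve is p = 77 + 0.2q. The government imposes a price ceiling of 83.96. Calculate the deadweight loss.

41.89

Competitive equilibrium: 117.32 − 0.708q = 77 + 0.2q → q* = 44.4053, p* = 85.8811.
At the ceiling p = 83.96, quantity supplied = (83.96 − 77)/0.2 = 34.8.
Willingness to pay at q' = 34.8: 117.32 − 0.708·34.8 = 92.6816.
Δq = 44.4053 − 34.8 = 9.6053; wedge = 92.6816 − 83.96 = 8.7216.
Deadweight loss = ½ × 9.6053 × 8.7216 = 41.89.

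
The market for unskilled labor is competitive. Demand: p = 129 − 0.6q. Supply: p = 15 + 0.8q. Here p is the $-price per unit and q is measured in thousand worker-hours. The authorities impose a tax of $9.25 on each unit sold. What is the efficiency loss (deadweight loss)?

$30.56 thousand

Competitive equilibrium: 129 − 0.6q = 15 + 0.8q → q* = 81.4286, p* = 80.1429.
With the tax, the buyer price exceeds the seller price by 9.25: (129 − 0.6q) − (15 + 0.8q) = 9.25 → q' = 74.8214.
Δq = 81.4286 − 74.8214 = 6.6072; the wedge equals the tax, 9.25.
Welfare loss = ½ × 6.6072 × 9.25 = $30.56 thousand.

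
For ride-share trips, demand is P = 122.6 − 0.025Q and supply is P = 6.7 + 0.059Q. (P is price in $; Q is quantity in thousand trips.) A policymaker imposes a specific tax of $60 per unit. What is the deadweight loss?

Competitive equilibrium: 122.6 − 0.025Q = 6.7 + 0.059Q → Q* = 1379.7619, P* = 88.106.
With the tax, the buyer price exceeds the seller price by 60: (122.6 − 0.025Q) − (6.7 + 0.059Q) = 60 → Q' = 665.4762.
ΔQ = 1379.7619 − 665.4762 = 714.2857; the wedge equals the tax, 60.
The triangle = ½ × 714.2857 × 60 = $21428.57 thousand.

$21428.57 thousand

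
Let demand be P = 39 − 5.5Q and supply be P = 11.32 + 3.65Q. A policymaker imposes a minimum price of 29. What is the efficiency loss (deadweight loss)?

6.66

Competitive equilibrium: 39 − 5.5Q = 11.32 + 3.65Q → Q* = 3.0251, P* = 22.3617.
At the floor P = 29, quantity demanded = (39 − 29)/5.5 = 1.8182.
Sellers' marginal cost at Q' = 1.8182: 11.32 + 3.65·1.8182 = 17.9564.
ΔQ = 3.0251 − 1.8182 = 1.2069; wedge = 29 − 17.9564 = 11.0436.
DWL = ½ × 1.2069 × 11.0436 = 6.66.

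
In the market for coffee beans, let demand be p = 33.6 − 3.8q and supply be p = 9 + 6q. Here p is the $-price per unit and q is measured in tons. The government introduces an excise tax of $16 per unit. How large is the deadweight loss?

Competitive equilibrium: 33.6 − 3.8q = 9 + 6q → q* = 2.5102, p* = 24.0612.
With the tax, the buyer price exceeds the seller price by 16: (33.6 − 3.8q) − (9 + 6q) = 16 → q' = 0.8776.
Δq = 2.5102 − 0.8776 = 1.6326; the wedge equals the tax, 16.
The triangle = ½ × 1.6326 × 16 = $13.06.

$13.06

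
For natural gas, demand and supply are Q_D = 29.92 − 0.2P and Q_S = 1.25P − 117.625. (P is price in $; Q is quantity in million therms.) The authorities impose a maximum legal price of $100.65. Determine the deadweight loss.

In inverse form: demand P = 149.6 − 5Q, supply P = 94.1 + 0.8Q.
Competitive equilibrium: 149.6 − 5Q = 94.1 + 0.8Q → Q* = 9.569, P* = 101.7552.
At the ceiling P = 100.65, quantity supplied = (100.65 − 94.1)/0.8 = 8.1875.
Willingness to pay at Q' = 8.1875: 149.6 − 5·8.1875 = 108.6625.
ΔQ = 9.569 − 8.1875 = 1.3815; wedge = 108.6625 − 100.65 = 8.0125.
Deadweight loss = ½ × 1.3815 × 8.0125 = $5.53 million.

$5.53 million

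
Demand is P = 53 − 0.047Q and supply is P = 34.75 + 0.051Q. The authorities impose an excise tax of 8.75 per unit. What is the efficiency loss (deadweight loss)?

390.625

Competitive equilibrium: 53 − 0.047Q = 34.75 + 0.051Q → Q* = 186.2245, P* = 44.2474.
With the tax, the buyer price exceeds the seller price by 8.75: (53 − 0.047Q) − (34.75 + 0.051Q) = 8.75 → Q' = 96.9388.
ΔQ = 186.2245 − 96.9388 = 89.2857; the wedge equals the tax, 8.75.
Deadweight loss = ½ × 89.2857 × 8.75 = 390.625.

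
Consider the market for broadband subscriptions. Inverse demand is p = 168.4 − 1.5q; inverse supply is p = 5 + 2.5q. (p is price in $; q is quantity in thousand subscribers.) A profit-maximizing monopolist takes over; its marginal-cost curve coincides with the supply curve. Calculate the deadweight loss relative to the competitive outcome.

$248.24 thousand

Competitive equilibrium: 168.4 − 1.5q = 5 + 2.5q → q* = 40.85, p* = 107.125.
Marginal revenue: MR = 168.4 − 3q. Set MR = MC: 168.4 − 3q = 5 + 2.5q → q_m = 29.7091.
Price p_m = 168.4 − 1.5·29.7091 = 123.8364; MC(q_m) = 5 + 2.5·29.7091 = 79.2728.
Competitive q* = 40.85, so Δq = 11.1409; wedge = 123.8364 − 79.2728 = 44.5636.
Deadweight loss = ½ × 11.1409 × 44.5636 = $248.24 thousand.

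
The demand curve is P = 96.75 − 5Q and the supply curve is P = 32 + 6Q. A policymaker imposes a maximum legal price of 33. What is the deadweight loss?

179.93

Competitive equilibrium: 96.75 − 5Q = 32 + 6Q → Q* = 5.8864, P* = 67.3182.
At the ceiling P = 33, quantity supplied = (33 − 32)/6 = 0.1667.
Willingness to pay at Q' = 0.1667: 96.75 − 5·0.1667 = 95.9165.
ΔQ = 5.8864 − 0.1667 = 5.7197; wedge = 95.9165 − 33 = 62.9165.
Deadweight loss = ½ × 5.7197 × 62.9165 = 179.93.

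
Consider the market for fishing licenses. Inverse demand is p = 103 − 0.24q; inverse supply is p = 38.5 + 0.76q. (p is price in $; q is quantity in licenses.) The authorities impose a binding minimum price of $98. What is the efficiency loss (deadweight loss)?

Competitive equilibrium: 103 − 0.24q = 38.5 + 0.76q → q* = 64.5, p* = 87.52.
At the floor p = 98, quantity demanded = (103 − 98)/0.24 = 20.8333.
Sellers' marginal cost at q' = 20.8333: 38.5 + 0.76·20.8333 = 54.3333.
Δq = 64.5 − 20.8333 = 43.6667; wedge = 98 − 54.3333 = 43.6667.
DWL = ½ × 43.6667 × 43.6667 = $953.39.

$953.39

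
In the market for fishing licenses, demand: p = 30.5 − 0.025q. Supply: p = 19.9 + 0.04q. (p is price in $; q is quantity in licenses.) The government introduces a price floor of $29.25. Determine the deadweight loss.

Competitive equilibrium: 30.5 − 0.025q = 19.9 + 0.04q → q* = 163.0769, p* = 26.4231.
At the floor p = 29.25, quantity demanded = (30.5 − 29.25)/0.025 = 50.
Sellers' marginal cost at q' = 50: 19.9 + 0.04·50 = 21.9.
Δq = 163.0769 − 50 = 113.0769; wedge = 29.25 − 21.9 = 7.35.
DWL = ½ × 113.0769 × 7.35 = $415.56.

$415.56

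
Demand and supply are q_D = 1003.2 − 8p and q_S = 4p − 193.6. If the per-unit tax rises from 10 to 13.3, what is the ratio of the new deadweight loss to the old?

1.7689

In inverse form: demand p = 125.4 − 0.125q, supply p = 48.4 + 0.25q.
Competitive equilibrium: 125.4 − 0.125q = 48.4 + 0.25q → q* = 205.3333, p* = 99.7333.
For a per-unit tax t: Δq = t/0.375, so DWL = ½·t·(t/0.375) = t²/0.75.
At t = 10: DWL = 133.333. At t = 13.3: DWL = 235.853.
Ratio = (13.3/10)² = 1.7689.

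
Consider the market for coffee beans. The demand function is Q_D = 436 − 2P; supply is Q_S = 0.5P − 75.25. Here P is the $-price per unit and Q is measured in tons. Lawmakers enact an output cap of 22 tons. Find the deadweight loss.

In inverse form: demand P = 218 − 0.5Q, supply P = 150.5 + 2Q.
Competitive equilibrium: 218 − 0.5Q = 150.5 + 2Q → Q* = 27, P* = 204.5.
At Q = 22: demand price = 218 − 0.5·22 = 207; supply price = 150.5 + 2·22 = 194.5.
ΔQ = 27 − 22 = 5; wedge = 207 − 194.5 = 12.5.
The triangle = ½ × 5 × 12.5 = $31.25.

$31.25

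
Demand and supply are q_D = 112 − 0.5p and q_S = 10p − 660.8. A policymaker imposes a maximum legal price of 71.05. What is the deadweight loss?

In inverse form: demand p = 224 − 2q, supply p = 66.08 + 0.1q.
Competitive equilibrium: 224 − 2q = 66.08 + 0.1q → q* = 75.2, p* = 73.6.
At the ceiling p = 71.05, quantity supplied = (71.05 − 66.08)/0.1 = 49.7.
Willingness to pay at q' = 49.7: 224 − 2·49.7 = 124.6.
Δq = 75.2 − 49.7 = 25.5; wedge = 124.6 − 71.05 = 53.55.
Welfare loss = ½ × 25.5 × 53.55 = 682.76.

682.76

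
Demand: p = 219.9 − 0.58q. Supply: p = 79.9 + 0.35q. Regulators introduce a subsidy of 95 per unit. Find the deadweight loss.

Competitive equilibrium: 219.9 − 0.58q = 79.9 + 0.35q → q* = 150.5376, p* = 132.5882.
The subsidy lowers effective supply by 95: p = 0.35q − 15.1.
New quantity: 219.9 − 0.58q = 0.35q − 15.1 → q' = 252.6882.
Overproduction Δq = 252.6882 − 150.5376 = 102.1506; wedge = subsidy = 95.
Welfare loss = ½ × 102.1506 × 95 = 4852.15.

4852.15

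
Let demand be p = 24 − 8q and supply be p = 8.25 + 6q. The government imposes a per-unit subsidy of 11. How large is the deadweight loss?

Competitive equilibrium: 24 − 8q = 8.25 + 6q → q* = 1.125, p* = 15.
The subsidy lowers effective supply by 11: p = 6q − 2.75.
New quantity: 24 − 8q = 6q − 2.75 → q' = 1.9107.
Overproduction Δq = 1.9107 − 1.125 = 0.7857; wedge = subsidy = 11.
Welfare loss = ½ × 0.7857 × 11 = 4.32.

4.32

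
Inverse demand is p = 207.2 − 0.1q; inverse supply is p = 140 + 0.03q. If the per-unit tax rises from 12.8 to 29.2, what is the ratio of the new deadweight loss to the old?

Competitive equilibrium: 207.2 − 0.1q = 140 + 0.03q → q* = 516.9231, p* = 155.5077.
For a per-unit tax t: Δq = t/0.13, so DWL = ½·t·(t/0.13) = t²/0.26.
At t = 12.8: DWL = 630.154. At t = 29.2: DWL = 3279.385.
Ratio = (29.2/12.8)² = 5.204.

5.204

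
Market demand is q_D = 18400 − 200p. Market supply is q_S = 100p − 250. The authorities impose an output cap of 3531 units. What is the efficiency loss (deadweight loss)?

44493.54

In inverse form: demand p = 92 − 0.005q, supply p = 2.5 + 0.01q.
Competitive equilibrium: 92 − 0.005q = 2.5 + 0.01q → q* = 5966.6667, p* = 62.1667.
At q = 3531: demand price = 92 − 0.005·3531 = 74.345; supply price = 2.5 + 0.01·3531 = 37.81.
Δq = 5966.6667 − 3531 = 2435.6667; wedge = 74.345 − 37.81 = 36.535.
Welfare loss = ½ × 2435.6667 × 36.535 = 44493.54.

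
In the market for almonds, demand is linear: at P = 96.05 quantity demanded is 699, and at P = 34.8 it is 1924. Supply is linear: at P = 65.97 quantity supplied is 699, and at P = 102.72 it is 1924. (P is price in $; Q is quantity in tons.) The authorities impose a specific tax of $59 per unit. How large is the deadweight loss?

$21756.25

Demand slope = (34.8 − 96.05)/(1924 − 699) = −0.05, so P = 131 − 0.05Q.
Supply slope = (102.72 − 65.97)/(1924 − 699) = 0.03, so P = 45 + 0.03Q.
Competitive equilibrium: 131 − 0.05Q = 45 + 0.03Q → Q* = 1075, P* = 77.25.
With the tax, the buyer price exceeds the seller price by 59: (131 − 0.05Q) − (45 + 0.03Q) = 59 → Q' = 337.5.
ΔQ = 1075 − 337.5 = 737.5; the wedge equals the tax, 59.
Welfare loss = ½ × 737.5 × 59 = $21756.25.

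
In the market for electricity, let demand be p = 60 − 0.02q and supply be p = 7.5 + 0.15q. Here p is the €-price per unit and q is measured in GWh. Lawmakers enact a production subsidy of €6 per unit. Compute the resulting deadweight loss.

Competitive equilibrium: 60 − 0.02q = 7.5 + 0.15q → q* = 308.8235, p* = 53.8235.
The subsidy lowers effective supply by 6: p = 1.5 + 0.15q.
New quantity: 60 − 0.02q = 1.5 + 0.15q → q' = 344.1176.
Overproduction Δq = 344.1176 − 308.8235 = 35.2941; wedge = subsidy = 6.
Deadweight loss = ½ × 35.2941 × 6 = €105.88.

€105.88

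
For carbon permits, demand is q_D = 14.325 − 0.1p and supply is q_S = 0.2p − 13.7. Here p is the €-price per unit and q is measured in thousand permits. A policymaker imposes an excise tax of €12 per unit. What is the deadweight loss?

In inverse form: demand p = 143.25 − 10q, supply p = 68.5 + 5q.
Competitive equilibrium: 143.25 − 10q = 68.5 + 5q → q* = 4.9833, p* = 93.4167.
With the tax, the buyer price exceeds the seller price by 12: (143.25 − 10q) − (68.5 + 5q) = 12 → q' = 4.1833.
Δq = 4.9833 − 4.1833 = 0.8; the wedge equals the tax, 12.
Deadweight loss = ½ × 0.8 × 12 = €4.80 thousand.

€4.80 thousand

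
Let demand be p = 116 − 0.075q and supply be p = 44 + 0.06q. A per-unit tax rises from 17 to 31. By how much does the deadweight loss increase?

2488.89

Competitive equilibrium: 116 − 0.075q = 44 + 0.06q → q* = 533.3333, p* = 76.
For a per-unit tax t: Δq = t/0.135, so DWL = ½·t·(t/0.135) = t²/0.27.
At t = 17: DWL = 1070.37. At t = 31: DWL = 3559.259.
Increase = 3559.259 − 1070.37 = 2488.89.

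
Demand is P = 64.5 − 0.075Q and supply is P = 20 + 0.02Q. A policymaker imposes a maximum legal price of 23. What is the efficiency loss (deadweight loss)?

4816.12

Competitive equilibrium: 64.5 − 0.075Q = 20 + 0.02Q → Q* = 468.4211, P* = 29.3684.
At the ceiling P = 23, quantity supplied = (23 − 20)/0.02 = 150.
Willingness to pay at Q' = 150: 64.5 − 0.075·150 = 53.25.
ΔQ = 468.4211 − 150 = 318.4211; wedge = 53.25 − 23 = 30.25.
The triangle = ½ × 318.4211 × 30.25 = 4816.12.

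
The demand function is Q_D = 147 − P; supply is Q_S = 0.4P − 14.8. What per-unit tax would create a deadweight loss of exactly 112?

In inverse form: demand P = 147 − Q, supply P = 37 + 2.5Q.
Competitive equilibrium: 147 − Q = 37 + 2.5Q → Q* = 31.4286, P* = 115.5714.
A tax t gives ΔQ = t/3.5 and wedge t, so DWL = t²/7.
t²/7 = 112 → t² = 784 → t = 28.

28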